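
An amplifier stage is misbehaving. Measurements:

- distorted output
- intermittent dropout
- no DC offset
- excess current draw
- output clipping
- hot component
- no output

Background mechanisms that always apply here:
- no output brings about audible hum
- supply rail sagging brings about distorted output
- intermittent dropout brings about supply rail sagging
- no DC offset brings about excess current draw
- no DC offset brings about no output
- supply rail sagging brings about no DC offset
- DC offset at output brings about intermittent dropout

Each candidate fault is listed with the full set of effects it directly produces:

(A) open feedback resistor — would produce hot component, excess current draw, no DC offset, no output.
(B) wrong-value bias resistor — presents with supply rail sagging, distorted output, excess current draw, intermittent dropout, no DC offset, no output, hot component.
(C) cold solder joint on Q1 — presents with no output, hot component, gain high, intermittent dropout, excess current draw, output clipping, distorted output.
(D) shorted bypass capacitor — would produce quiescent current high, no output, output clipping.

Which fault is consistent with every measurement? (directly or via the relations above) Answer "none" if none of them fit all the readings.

C

For each candidate, compare predicted effects to what was observed:
(A) open feedback resistor — distorted output miss; intermittent dropout miss; no DC offset match; excess current draw match; output clipping miss; hot component match; no output match
(B) wrong-value bias resistor — does not account for output clipping
(C) cold solder joint on Q1 — distorted output match; intermittent dropout match; no DC offset match (via intermittent dropout → supply rail sagging → no DC offset); excess current draw match; output clipping match; hot component match; no output match
(D) shorted bypass capacitor — does not account for distorted output, intermittent dropout, no DC offset, excess current draw, hot component
(C) is the only candidate with no mismatches.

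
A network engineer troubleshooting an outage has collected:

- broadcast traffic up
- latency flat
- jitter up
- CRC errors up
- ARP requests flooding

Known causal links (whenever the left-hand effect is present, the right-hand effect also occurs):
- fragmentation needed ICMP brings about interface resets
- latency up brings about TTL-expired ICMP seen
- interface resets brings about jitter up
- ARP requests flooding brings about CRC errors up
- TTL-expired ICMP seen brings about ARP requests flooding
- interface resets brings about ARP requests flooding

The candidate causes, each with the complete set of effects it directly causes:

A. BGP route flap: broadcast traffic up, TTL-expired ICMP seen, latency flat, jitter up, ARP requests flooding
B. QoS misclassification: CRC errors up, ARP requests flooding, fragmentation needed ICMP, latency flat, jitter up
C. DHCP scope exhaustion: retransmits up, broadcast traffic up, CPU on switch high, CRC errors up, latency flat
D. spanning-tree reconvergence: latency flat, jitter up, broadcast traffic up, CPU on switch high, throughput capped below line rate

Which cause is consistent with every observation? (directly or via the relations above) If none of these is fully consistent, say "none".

Testing each hypothesis:
(A) BGP route flap — accounts for every observation (CRC errors up via ARP requests flooding → CRC errors up)
(B) QoS misclassification — does not account for broadcast traffic up
(C) DHCP scope exhaustion — broadcast traffic up ✓; latency flat ✓; jitter up ✗; CRC errors up ✓; ARP requests flooding ✗
(D) spanning-tree reconvergence — broadcast traffic up ✓; latency flat ✓; jitter up ✓; CRC errors up ✗; ARP requests flooding ✗
Only (A) is consistent with every observation.

A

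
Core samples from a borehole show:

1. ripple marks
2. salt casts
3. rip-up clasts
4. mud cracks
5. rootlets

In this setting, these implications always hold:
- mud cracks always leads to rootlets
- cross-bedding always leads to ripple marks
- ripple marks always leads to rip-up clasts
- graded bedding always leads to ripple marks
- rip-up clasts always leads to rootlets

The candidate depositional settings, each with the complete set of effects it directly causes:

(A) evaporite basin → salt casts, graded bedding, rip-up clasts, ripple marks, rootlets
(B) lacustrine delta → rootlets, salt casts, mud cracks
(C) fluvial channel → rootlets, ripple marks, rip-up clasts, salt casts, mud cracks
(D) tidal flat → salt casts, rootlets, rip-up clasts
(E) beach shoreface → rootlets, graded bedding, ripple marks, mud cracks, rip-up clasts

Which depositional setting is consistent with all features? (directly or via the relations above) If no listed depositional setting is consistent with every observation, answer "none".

Testing each hypothesis:
(A) evaporite basin — ripple marks ✓; salt casts ✓; rip-up clasts ✓; mud cracks ✗; rootlets ✓
(B) lacustrine delta — does not account for ripple marks, rip-up clasts
(C) fluvial channel — ripple marks ✓; salt casts ✓; rip-up clasts ✓; mud cracks ✓; rootlets ✓
(D) tidal flat — ripple marks ✗; salt casts ✓; rip-up clasts ✓; mud cracks ✗; rootlets ✓
(E) beach shoreface — ripple marks ✓; salt casts ✗; rip-up clasts ✓; mud cracks ✓; rootlets ✓
(C) is the only candidate with no mismatches.

C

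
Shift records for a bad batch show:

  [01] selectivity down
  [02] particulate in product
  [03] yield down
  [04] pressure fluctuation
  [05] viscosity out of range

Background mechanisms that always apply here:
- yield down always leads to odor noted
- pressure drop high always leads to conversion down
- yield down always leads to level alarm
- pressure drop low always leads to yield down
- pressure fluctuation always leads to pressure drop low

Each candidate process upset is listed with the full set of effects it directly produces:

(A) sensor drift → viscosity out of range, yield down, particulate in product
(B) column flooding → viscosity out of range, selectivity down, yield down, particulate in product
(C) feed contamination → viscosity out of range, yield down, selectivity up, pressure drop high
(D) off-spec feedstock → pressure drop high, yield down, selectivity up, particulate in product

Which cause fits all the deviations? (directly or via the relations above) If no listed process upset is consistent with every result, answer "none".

Testing each hypothesis:
(A) sensor drift — selectivity down NO; particulate in product yes; yield down yes; pressure fluctuation NO; viscosity out of range yes
(B) column flooding — selectivity down yes; particulate in product yes; yield down yes; pressure fluctuation NO; viscosity out of range yes
(C) feed contamination — fails on selectivity down, particulate in product, pressure fluctuation (predicts selectivity up, not selectivity down)
(D) off-spec feedstock — fails on selectivity down, pressure fluctuation, viscosity out of range (predicts selectivity up, not selectivity down)
None of the listed candidates fits everything.

none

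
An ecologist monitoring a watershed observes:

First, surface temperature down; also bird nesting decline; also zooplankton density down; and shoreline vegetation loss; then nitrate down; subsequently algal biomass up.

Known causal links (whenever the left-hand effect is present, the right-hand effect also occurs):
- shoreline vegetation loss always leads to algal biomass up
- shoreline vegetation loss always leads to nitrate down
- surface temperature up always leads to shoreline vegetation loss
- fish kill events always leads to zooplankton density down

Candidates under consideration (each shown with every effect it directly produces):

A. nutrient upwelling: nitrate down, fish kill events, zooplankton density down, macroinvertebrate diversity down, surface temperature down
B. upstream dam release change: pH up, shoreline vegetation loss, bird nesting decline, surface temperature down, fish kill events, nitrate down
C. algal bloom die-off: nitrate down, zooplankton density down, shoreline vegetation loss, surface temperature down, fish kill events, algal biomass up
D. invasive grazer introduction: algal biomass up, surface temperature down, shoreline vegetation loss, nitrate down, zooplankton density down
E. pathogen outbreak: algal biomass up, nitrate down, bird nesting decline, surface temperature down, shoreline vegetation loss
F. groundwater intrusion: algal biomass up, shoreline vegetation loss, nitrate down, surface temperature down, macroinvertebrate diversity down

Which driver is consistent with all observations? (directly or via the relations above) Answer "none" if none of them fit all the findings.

B

Per-candidate check:
(A) nutrient upwelling — surface temperature down yes; bird nesting decline NO; zooplankton density down yes; shoreline vegetation loss NO; nitrate down yes; algal biomass up NO
(B) upstream dam release change — accounts for every observation (zooplankton density down through fish kill events → zooplankton density down)
(C) algal bloom die-off — does not account for bird nesting decline
(D) invasive grazer introduction — does not account for bird nesting decline
(E) pathogen outbreak — does not account for zooplankton density down
(F) groundwater intrusion — does not account for bird nesting decline, zooplankton density down
(B) alone accounts for all the evidence.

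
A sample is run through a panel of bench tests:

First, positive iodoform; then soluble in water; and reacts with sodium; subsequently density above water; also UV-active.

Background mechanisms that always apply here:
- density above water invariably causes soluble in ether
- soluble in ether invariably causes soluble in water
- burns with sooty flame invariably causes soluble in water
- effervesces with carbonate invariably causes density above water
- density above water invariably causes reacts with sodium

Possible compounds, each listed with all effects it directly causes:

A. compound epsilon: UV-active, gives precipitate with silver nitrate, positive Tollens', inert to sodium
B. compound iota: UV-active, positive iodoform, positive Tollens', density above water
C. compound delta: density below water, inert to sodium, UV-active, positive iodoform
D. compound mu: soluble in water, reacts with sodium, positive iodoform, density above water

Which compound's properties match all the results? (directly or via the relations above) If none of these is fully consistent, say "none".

Testing each hypothesis:
(A) compound epsilon — positive iodoform NO; soluble in water NO; reacts with sodium NO; density above water NO; UV-active yes
(B) compound iota — accounts for every observation (soluble in water by density above water → soluble in ether → soluble in water)
(C) compound delta — fails on soluble in water, reacts with sodium, density above water (predicts inert to sodium, not reacts with sodium; predicts density below water, not density above water)
(D) compound mu — positive iodoform yes; soluble in water yes; reacts with sodium yes; density above water yes; UV-active NO
(B) is the only candidate with no mismatches.

B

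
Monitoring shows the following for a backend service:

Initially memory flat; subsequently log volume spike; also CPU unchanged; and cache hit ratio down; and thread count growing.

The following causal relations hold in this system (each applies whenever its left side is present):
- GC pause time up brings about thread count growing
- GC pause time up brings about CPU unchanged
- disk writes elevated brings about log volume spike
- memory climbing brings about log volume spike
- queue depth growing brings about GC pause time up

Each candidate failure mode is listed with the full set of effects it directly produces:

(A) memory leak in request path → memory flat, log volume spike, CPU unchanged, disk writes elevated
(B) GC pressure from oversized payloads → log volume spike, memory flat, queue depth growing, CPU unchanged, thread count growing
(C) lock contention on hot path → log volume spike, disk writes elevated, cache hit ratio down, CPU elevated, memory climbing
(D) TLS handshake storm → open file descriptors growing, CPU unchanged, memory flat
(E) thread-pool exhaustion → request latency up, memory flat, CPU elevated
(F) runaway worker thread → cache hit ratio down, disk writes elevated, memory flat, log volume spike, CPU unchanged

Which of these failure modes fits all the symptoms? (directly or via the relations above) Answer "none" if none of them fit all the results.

none

Testing each hypothesis:
(A) memory leak in request path — does not account for cache hit ratio down, thread count growing
(B) GC pressure from oversized payloads — does not account for cache hit ratio down
(C) lock contention on hot path — fails on memory flat, CPU unchanged, thread count growing (predicts memory climbing, not memory flat; predicts CPU elevated, not CPU unchanged)
(D) TLS handshake storm — does not account for log volume spike, cache hit ratio down, thread count growing
(E) thread-pool exhaustion — memory flat match; log volume spike miss; CPU unchanged miss; cache hit ratio down miss; thread count growing miss
(F) runaway worker thread — does not account for thread count growing
No candidate is consistent with all observations.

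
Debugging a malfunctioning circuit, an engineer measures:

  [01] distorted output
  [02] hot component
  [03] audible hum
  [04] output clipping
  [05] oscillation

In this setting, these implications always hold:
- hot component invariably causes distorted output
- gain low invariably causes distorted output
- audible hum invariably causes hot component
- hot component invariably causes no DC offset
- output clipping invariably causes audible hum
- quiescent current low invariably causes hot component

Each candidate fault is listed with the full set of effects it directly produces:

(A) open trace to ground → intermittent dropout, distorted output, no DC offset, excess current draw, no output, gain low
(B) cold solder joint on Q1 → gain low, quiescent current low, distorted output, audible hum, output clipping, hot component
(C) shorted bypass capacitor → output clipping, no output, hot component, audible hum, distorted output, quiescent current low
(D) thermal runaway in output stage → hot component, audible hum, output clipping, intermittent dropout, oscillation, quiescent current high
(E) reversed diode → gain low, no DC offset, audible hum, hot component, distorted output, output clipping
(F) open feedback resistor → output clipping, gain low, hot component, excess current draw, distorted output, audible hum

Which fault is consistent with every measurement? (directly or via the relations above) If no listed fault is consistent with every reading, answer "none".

D

Testing each hypothesis:
(A) open trace to ground — does not account for hot component, audible hum, output clipping, oscillation
(B) cold solder joint on Q1 — does not account for oscillation
(C) shorted bypass capacitor — distorted output yes; hot component yes; audible hum yes; output clipping yes; oscillation NO
(D) thermal runaway in output stage — distorted output yes (by hot component → distorted output); hot component yes; audible hum yes; output clipping yes; oscillation yes
(E) reversed diode — does not account for oscillation
(F) open feedback resistor — does not account for oscillation
(D) is the only candidate with no mismatches.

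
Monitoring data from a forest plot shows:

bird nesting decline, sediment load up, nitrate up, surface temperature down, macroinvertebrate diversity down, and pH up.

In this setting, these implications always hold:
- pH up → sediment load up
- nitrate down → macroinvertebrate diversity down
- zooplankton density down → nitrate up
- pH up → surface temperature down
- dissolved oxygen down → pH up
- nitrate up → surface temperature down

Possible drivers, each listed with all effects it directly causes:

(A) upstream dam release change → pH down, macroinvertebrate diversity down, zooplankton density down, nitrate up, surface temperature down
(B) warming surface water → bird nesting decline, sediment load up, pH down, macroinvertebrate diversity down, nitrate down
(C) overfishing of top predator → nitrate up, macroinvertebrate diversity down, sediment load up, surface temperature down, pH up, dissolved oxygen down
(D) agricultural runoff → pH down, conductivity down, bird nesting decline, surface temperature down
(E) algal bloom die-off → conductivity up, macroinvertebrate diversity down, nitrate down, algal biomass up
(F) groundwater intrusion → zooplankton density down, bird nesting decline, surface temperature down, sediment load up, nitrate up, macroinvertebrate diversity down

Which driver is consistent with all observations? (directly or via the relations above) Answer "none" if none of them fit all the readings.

none

Per-candidate check:
(A) upstream dam release change — bird nesting decline NO; sediment load up NO; nitrate up yes; surface temperature down yes; macroinvertebrate diversity down yes; pH up NO
(B) warming surface water — fails on nitrate up, surface temperature down, pH up (predicts nitrate down, not nitrate up; predicts pH down, not pH up)
(C) overfishing of top predator — bird nesting decline NO; sediment load up yes; nitrate up yes; surface temperature down yes; macroinvertebrate diversity down yes; pH up yes
(D) agricultural runoff — fails on sediment load up, nitrate up, macroinvertebrate diversity down, pH up (predicts pH down, not pH up)
(E) algal bloom die-off — fails on bird nesting decline, sediment load up, nitrate up, surface temperature down, pH up (predicts nitrate down, not nitrate up)
(F) groundwater intrusion — bird nesting decline yes; sediment load up yes; nitrate up yes; surface temperature down yes; macroinvertebrate diversity down yes; pH up NO
No candidate is consistent with all observations.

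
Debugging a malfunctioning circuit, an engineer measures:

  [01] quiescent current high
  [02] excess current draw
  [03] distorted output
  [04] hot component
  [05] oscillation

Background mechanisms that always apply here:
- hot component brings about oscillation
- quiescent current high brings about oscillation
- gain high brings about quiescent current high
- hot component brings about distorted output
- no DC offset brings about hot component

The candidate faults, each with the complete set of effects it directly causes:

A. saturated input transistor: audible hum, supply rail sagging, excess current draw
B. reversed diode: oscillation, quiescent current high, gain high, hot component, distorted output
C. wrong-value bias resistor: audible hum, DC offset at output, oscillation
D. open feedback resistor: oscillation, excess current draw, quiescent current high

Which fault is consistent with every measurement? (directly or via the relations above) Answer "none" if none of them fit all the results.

Testing each hypothesis:
(A) saturated input transistor — quiescent current high ✗; excess current draw ✓; distorted output ✗; hot component ✗; oscillation ✗
(B) reversed diode — does not account for excess current draw
(C) wrong-value bias resistor — does not account for quiescent current high, excess current draw, distorted output, hot component
(D) open feedback resistor — quiescent current high ✓; excess current draw ✓; distorted output ✗; hot component ✗; oscillation ✓
None of the listed candidates fits everything.

none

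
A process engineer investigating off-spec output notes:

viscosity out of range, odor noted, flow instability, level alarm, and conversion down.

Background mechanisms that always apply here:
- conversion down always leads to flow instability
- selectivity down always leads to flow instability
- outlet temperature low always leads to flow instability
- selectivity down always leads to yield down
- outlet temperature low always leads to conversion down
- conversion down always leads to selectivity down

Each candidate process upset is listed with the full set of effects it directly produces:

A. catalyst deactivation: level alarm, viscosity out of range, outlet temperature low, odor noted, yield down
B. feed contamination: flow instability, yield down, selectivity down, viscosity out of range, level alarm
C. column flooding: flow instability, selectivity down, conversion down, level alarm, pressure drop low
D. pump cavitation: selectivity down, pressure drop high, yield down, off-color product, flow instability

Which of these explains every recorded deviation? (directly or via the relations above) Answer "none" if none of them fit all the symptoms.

A

Testing each hypothesis:
(A) catalyst deactivation — accounts for every observation (flow instability through outlet temperature low → flow instability)
(B) feed contamination — viscosity out of range yes; odor noted NO; flow instability yes; level alarm yes; conversion down NO
(C) column flooding — viscosity out of range NO; odor noted NO; flow instability yes; level alarm yes; conversion down yes
(D) pump cavitation — viscosity out of range NO; odor noted NO; flow instability yes; level alarm NO; conversion down NO
(A) is the only candidate with no mismatches.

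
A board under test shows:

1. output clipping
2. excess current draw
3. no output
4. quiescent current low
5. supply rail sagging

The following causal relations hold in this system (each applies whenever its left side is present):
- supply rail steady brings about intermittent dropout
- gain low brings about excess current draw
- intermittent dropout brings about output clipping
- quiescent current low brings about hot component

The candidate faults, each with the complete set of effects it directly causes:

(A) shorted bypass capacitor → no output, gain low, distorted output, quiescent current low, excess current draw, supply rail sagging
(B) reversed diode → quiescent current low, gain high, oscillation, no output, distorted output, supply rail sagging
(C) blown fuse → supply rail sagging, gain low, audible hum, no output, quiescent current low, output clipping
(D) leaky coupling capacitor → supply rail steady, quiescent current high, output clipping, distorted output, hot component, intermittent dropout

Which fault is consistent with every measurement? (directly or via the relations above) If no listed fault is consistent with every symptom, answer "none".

Checking each candidate against the observations:
(A) shorted bypass capacitor — does not account for output clipping
(B) reversed diode — output clipping -; excess current draw -; no output +; quiescent current low +; supply rail sagging +
(C) blown fuse — output clipping +; excess current draw + (via gain low → excess current draw); no output +; quiescent current low +; supply rail sagging +
(D) leaky coupling capacitor — fails on excess current draw, no output, quiescent current low, supply rail sagging (predicts quiescent current high, not quiescent current low; predicts supply rail steady, not supply rail sagging)
Only (C) is consistent with every observation.

C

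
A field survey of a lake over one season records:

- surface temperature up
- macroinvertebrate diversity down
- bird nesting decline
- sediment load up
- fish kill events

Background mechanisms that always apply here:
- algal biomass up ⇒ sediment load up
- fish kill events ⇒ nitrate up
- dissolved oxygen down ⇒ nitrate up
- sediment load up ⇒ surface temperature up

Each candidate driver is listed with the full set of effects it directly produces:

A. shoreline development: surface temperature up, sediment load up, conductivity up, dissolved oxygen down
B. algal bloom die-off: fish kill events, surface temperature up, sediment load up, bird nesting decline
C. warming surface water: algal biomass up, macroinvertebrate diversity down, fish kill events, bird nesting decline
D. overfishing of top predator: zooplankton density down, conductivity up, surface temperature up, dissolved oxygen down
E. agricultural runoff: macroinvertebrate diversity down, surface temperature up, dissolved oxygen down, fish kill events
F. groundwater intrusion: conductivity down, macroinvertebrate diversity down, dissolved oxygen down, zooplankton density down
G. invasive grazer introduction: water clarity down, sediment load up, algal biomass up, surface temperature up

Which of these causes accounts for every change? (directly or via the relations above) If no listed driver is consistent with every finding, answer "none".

Checking each candidate against the observations:
(A) shoreline development — surface temperature up +; macroinvertebrate diversity down -; bird nesting decline -; sediment load up +; fish kill events -
(B) algal bloom die-off — surface temperature up +; macroinvertebrate diversity down -; bird nesting decline +; sediment load up +; fish kill events +
(C) warming surface water — surface temperature up + (through algal biomass up → sediment load up → surface temperature up); macroinvertebrate diversity down +; bird nesting decline +; sediment load up + (through algal biomass up → sediment load up); fish kill events +
(D) overfishing of top predator — does not account for macroinvertebrate diversity down, bird nesting decline, sediment load up, fish kill events
(E) agricultural runoff — surface temperature up +; macroinvertebrate diversity down +; bird nesting decline -; sediment load up -; fish kill events +
(F) groundwater intrusion — does not account for surface temperature up, bird nesting decline, sediment load up, fish kill events
(G) invasive grazer introduction — surface temperature up +; macroinvertebrate diversity down -; bird nesting decline -; sediment load up +; fish kill events -
Only (C) is consistent with every observation.

C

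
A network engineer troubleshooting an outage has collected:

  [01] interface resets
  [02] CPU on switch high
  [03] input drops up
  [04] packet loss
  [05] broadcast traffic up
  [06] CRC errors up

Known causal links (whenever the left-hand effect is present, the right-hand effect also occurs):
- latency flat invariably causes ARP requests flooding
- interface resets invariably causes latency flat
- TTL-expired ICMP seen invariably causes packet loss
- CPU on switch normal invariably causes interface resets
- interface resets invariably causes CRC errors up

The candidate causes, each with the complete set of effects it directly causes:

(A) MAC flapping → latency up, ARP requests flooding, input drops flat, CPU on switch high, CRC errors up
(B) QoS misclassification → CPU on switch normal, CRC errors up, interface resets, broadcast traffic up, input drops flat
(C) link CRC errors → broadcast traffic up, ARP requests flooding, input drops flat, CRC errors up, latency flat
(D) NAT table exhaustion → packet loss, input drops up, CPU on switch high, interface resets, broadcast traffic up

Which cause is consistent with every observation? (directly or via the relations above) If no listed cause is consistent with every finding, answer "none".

For each candidate, compare predicted effects to what was observed:
(A) MAC flapping — fails on interface resets, input drops up, packet loss, broadcast traffic up (predicts input drops flat, not input drops up)
(B) QoS misclassification — fails on CPU on switch high, input drops up, packet loss (predicts CPU on switch normal, not CPU on switch high; predicts input drops flat, not input drops up)
(C) link CRC errors — interface resets ✗; CPU on switch high ✗; input drops up ✗; packet loss ✗; broadcast traffic up ✓; CRC errors up ✓
(D) NAT table exhaustion — accounts for every observation (CRC errors up through interface resets → CRC errors up)
Only (D) is consistent with every observation.

D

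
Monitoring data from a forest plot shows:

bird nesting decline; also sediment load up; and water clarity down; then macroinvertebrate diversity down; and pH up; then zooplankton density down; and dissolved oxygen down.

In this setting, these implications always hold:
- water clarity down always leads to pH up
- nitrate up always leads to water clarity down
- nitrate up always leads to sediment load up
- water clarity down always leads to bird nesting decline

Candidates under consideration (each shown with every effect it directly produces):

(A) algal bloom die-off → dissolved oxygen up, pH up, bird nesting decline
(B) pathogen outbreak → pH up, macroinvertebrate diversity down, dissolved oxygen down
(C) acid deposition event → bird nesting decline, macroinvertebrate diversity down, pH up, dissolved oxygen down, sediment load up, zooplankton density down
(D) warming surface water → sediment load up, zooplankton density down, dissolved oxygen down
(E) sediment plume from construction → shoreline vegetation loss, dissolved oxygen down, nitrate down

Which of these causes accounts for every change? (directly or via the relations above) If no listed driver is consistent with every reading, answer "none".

Testing each hypothesis:
(A) algal bloom die-off — bird nesting decline yes; sediment load up NO; water clarity down NO; macroinvertebrate diversity down NO; pH up yes; zooplankton density down NO; dissolved oxygen down NO
(B) pathogen outbreak — bird nesting decline NO; sediment load up NO; water clarity down NO; macroinvertebrate diversity down yes; pH up yes; zooplankton density down NO; dissolved oxygen down yes
(C) acid deposition event — does not account for water clarity down
(D) warming surface water — bird nesting decline NO; sediment load up yes; water clarity down NO; macroinvertebrate diversity down NO; pH up NO; zooplankton density down yes; dissolved oxygen down yes
(E) sediment plume from construction — bird nesting decline NO; sediment load up NO; water clarity down NO; macroinvertebrate diversity down NO; pH up NO; zooplankton density down NO; dissolved oxygen down yes
Every candidate fails on at least one observation.

none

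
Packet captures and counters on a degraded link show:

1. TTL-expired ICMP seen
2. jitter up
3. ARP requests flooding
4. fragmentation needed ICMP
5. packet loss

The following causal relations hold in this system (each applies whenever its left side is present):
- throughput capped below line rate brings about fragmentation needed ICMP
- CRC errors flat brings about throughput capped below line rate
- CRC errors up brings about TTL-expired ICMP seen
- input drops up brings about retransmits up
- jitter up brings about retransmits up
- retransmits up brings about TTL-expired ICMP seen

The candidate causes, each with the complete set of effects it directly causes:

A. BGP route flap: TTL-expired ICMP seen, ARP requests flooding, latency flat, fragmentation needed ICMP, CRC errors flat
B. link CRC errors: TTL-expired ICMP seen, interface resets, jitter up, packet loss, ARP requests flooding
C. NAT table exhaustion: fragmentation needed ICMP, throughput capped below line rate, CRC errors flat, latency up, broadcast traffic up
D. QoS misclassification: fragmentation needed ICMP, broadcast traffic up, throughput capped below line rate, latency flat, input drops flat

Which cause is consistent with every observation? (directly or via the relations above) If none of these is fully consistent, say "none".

Testing each hypothesis:
(A) BGP route flap — does not account for jitter up, packet loss
(B) link CRC errors — TTL-expired ICMP seen match; jitter up match; ARP requests flooding match; fragmentation needed ICMP miss; packet loss match
(C) NAT table exhaustion — does not account for TTL-expired ICMP seen, jitter up, ARP requests flooding, packet loss
(D) QoS misclassification — TTL-expired ICMP seen miss; jitter up miss; ARP requests flooding miss; fragmentation needed ICMP match; packet loss miss
None of the listed candidates fits everything.

none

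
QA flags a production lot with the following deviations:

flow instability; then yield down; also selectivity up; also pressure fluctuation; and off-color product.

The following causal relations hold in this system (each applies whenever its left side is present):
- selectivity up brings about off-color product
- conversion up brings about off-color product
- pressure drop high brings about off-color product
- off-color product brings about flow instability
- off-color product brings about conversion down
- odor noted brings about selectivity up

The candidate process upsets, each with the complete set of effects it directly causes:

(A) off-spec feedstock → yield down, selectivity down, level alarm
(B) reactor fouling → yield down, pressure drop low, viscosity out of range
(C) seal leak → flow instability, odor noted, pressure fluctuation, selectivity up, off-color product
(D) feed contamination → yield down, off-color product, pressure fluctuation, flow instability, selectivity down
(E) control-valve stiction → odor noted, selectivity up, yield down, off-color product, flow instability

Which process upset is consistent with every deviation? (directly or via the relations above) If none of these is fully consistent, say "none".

Testing each hypothesis:
(A) off-spec feedstock — fails on flow instability, selectivity up, pressure fluctuation, off-color product (predicts selectivity down, not selectivity up)
(B) reactor fouling — flow instability ✗; yield down ✓; selectivity up ✗; pressure fluctuation ✗; off-color product ✗
(C) seal leak — flow instability ✓; yield down ✗; selectivity up ✓; pressure fluctuation ✓; off-color product ✓
(D) feed contamination — fails on selectivity up (predicts selectivity down, not selectivity up)
(E) control-valve stiction — flow instability ✓; yield down ✓; selectivity up ✓; pressure fluctuation ✗; off-color product ✓
Every candidate fails on at least one observation.

none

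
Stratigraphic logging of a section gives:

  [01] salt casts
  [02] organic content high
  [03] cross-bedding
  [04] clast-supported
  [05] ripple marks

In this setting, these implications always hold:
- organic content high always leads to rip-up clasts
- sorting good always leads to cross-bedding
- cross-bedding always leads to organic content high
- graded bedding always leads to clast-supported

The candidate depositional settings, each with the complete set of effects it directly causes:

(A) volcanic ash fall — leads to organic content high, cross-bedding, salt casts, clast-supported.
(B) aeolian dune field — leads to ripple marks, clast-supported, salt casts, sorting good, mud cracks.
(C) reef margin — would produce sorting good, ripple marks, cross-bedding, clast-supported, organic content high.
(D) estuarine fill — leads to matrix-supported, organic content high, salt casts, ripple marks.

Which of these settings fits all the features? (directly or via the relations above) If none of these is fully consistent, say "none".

B

Checking each candidate against the observations:
(A) volcanic ash fall — salt casts ✓; organic content high ✓; cross-bedding ✓; clast-supported ✓; ripple marks ✗
(B) aeolian dune field — accounts for every observation (organic content high by sorting good → cross-bedding → organic content high)
(C) reef margin — does not account for salt casts
(D) estuarine fill — salt casts ✓; organic content high ✓; cross-bedding ✗; clast-supported ✗; ripple marks ✓
Only (B) is consistent with every observation.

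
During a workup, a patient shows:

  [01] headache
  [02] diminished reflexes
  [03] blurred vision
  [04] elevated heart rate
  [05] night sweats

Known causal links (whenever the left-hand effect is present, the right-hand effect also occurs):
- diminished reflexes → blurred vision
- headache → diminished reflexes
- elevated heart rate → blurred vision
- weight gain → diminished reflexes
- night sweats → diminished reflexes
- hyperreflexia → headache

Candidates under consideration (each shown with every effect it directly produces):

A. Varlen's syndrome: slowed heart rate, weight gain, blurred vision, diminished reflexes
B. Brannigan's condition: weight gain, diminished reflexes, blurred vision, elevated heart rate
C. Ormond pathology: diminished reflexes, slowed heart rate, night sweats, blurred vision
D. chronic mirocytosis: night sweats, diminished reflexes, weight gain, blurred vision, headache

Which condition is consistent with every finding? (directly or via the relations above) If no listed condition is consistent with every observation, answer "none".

Testing each hypothesis:
(A) Varlen's syndrome — fails on headache, elevated heart rate, night sweats (predicts slowed heart rate, not elevated heart rate)
(B) Brannigan's condition — headache NO; diminished reflexes yes; blurred vision yes; elevated heart rate yes; night sweats NO
(C) Ormond pathology — headache NO; diminished reflexes yes; blurred vision yes; elevated heart rate NO; night sweats yes
(D) chronic mirocytosis — headache yes; diminished reflexes yes; blurred vision yes; elevated heart rate NO; night sweats yes
No candidate is consistent with all observations.

none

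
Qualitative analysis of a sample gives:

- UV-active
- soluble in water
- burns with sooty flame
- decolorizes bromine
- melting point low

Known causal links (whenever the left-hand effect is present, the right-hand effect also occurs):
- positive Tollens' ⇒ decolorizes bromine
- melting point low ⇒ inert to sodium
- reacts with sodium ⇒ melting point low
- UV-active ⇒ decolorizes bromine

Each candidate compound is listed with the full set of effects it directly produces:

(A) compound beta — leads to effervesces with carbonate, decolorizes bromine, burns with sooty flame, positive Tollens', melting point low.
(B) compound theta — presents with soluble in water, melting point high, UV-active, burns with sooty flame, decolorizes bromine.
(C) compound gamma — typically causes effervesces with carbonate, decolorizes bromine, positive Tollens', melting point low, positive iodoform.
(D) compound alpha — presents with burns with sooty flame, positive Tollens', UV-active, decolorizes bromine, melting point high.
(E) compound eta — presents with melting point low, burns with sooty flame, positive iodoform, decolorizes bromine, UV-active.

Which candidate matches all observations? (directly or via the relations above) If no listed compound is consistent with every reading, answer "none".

Per-candidate check:
(A) compound beta — UV-active ✗; soluble in water ✗; burns with sooty flame ✓; decolorizes bromine ✓; melting point low ✓
(B) compound theta — fails on melting point low (predicts melting point high, not melting point low)
(C) compound gamma — UV-active ✗; soluble in water ✗; burns with sooty flame ✗; decolorizes bromine ✓; melting point low ✓
(D) compound alpha — UV-active ✓; soluble in water ✗; burns with sooty flame ✓; decolorizes bromine ✓; melting point low ✗
(E) compound eta — UV-active ✓; soluble in water ✗; burns with sooty flame ✓; decolorizes bromine ✓; melting point low ✓
Every candidate fails on at least one observation.

none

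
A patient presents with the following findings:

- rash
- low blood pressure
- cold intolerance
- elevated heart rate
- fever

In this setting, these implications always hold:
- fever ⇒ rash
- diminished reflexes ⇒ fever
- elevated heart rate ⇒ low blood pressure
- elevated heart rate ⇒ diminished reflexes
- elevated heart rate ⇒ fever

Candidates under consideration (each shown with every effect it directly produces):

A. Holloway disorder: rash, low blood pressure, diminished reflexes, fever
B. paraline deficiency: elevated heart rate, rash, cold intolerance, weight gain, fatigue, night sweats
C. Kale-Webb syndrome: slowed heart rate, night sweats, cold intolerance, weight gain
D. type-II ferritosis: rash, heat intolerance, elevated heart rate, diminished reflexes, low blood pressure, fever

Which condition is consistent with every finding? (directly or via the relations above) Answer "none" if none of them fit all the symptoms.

B

Checking each candidate against the observations:
(A) Holloway disorder — does not account for cold intolerance, elevated heart rate
(B) paraline deficiency — accounts for every observation (low blood pressure through elevated heart rate → low blood pressure)
(C) Kale-Webb syndrome — fails on rash, low blood pressure, elevated heart rate, fever (predicts slowed heart rate, not elevated heart rate)
(D) type-II ferritosis — rash yes; low blood pressure yes; cold intolerance NO; elevated heart rate yes; fever yes
Only (B) is consistent with every observation.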